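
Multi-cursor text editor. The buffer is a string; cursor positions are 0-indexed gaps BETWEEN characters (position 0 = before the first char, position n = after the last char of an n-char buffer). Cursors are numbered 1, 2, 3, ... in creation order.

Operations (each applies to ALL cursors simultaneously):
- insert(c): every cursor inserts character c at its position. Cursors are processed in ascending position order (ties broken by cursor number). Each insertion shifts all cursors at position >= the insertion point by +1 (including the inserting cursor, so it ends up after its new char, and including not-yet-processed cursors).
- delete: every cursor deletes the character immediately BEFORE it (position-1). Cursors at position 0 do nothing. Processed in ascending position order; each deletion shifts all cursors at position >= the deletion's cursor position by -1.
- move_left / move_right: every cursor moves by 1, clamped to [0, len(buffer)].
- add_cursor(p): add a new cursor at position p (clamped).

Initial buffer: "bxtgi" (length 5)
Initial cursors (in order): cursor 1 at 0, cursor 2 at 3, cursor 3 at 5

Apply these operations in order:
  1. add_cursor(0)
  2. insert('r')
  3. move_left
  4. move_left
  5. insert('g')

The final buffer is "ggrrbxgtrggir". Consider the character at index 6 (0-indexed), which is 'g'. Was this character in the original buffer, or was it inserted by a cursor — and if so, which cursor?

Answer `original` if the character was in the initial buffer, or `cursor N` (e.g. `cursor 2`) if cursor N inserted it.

After op 1 (add_cursor(0)): buffer="bxtgi" (len 5), cursors c1@0 c4@0 c2@3 c3@5, authorship .....
After op 2 (insert('r')): buffer="rrbxtrgir" (len 9), cursors c1@2 c4@2 c2@6 c3@9, authorship 14...2..3
After op 3 (move_left): buffer="rrbxtrgir" (len 9), cursors c1@1 c4@1 c2@5 c3@8, authorship 14...2..3
After op 4 (move_left): buffer="rrbxtrgir" (len 9), cursors c1@0 c4@0 c2@4 c3@7, authorship 14...2..3
After op 5 (insert('g')): buffer="ggrrbxgtrggir" (len 13), cursors c1@2 c4@2 c2@7 c3@11, authorship 1414..2.2.3.3
Authorship (.=original, N=cursor N): 1 4 1 4 . . 2 . 2 . 3 . 3
Index 6: author = 2

Answer: cursor 2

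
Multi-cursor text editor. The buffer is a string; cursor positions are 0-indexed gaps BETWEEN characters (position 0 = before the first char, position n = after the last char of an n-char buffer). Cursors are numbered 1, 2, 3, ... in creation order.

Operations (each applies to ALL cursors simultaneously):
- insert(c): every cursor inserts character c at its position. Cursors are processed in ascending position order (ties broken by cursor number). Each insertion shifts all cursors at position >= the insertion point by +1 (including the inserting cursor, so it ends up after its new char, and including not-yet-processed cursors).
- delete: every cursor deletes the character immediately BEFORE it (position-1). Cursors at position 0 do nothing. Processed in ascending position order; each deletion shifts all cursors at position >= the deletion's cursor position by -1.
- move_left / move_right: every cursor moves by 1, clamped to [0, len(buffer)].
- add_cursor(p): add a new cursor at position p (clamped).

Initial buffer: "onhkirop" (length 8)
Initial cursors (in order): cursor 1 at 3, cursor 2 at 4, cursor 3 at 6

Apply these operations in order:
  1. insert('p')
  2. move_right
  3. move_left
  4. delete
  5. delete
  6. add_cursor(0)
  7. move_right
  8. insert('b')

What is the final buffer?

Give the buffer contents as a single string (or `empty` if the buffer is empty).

Answer: obnibbobp

Derivation:
After op 1 (insert('p')): buffer="onhpkpirpop" (len 11), cursors c1@4 c2@6 c3@9, authorship ...1.2..3..
After op 2 (move_right): buffer="onhpkpirpop" (len 11), cursors c1@5 c2@7 c3@10, authorship ...1.2..3..
After op 3 (move_left): buffer="onhpkpirpop" (len 11), cursors c1@4 c2@6 c3@9, authorship ...1.2..3..
After op 4 (delete): buffer="onhkirop" (len 8), cursors c1@3 c2@4 c3@6, authorship ........
After op 5 (delete): buffer="oniop" (len 5), cursors c1@2 c2@2 c3@3, authorship .....
After op 6 (add_cursor(0)): buffer="oniop" (len 5), cursors c4@0 c1@2 c2@2 c3@3, authorship .....
After op 7 (move_right): buffer="oniop" (len 5), cursors c4@1 c1@3 c2@3 c3@4, authorship .....
After op 8 (insert('b')): buffer="obnibbobp" (len 9), cursors c4@2 c1@6 c2@6 c3@8, authorship .4..12.3.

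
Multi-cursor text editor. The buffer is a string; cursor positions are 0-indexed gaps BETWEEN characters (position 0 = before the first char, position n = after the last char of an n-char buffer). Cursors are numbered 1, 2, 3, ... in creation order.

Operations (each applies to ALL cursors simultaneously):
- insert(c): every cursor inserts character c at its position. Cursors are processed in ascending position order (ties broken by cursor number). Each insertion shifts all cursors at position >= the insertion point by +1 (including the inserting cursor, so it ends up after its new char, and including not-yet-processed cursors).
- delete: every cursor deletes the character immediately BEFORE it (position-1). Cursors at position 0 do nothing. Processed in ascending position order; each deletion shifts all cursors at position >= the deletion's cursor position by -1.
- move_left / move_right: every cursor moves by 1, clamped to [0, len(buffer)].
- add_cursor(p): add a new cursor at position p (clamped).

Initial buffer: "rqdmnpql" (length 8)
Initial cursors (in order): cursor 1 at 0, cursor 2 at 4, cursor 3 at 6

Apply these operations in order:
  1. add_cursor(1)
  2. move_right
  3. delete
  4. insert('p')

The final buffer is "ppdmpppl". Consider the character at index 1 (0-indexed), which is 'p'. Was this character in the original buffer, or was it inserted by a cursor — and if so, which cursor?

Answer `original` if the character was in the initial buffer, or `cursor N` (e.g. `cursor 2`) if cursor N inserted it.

After op 1 (add_cursor(1)): buffer="rqdmnpql" (len 8), cursors c1@0 c4@1 c2@4 c3@6, authorship ........
After op 2 (move_right): buffer="rqdmnpql" (len 8), cursors c1@1 c4@2 c2@5 c3@7, authorship ........
After op 3 (delete): buffer="dmpl" (len 4), cursors c1@0 c4@0 c2@2 c3@3, authorship ....
After op 4 (insert('p')): buffer="ppdmpppl" (len 8), cursors c1@2 c4@2 c2@5 c3@7, authorship 14..2.3.
Authorship (.=original, N=cursor N): 1 4 . . 2 . 3 .
Index 1: author = 4

Answer: cursor 4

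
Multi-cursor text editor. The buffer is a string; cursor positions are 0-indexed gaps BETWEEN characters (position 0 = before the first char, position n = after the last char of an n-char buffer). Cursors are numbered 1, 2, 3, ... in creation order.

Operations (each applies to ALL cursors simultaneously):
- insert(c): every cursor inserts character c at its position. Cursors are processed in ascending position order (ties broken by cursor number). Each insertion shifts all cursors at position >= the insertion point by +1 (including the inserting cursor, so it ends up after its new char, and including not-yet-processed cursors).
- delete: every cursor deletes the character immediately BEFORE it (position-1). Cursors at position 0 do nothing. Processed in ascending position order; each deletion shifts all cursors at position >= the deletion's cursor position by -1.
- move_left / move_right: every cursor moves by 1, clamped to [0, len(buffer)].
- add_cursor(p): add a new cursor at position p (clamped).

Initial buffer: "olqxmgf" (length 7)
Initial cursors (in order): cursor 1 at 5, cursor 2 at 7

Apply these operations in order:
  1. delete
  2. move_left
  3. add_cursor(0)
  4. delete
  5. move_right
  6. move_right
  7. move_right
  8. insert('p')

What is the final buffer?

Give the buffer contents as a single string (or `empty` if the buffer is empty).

After op 1 (delete): buffer="olqxg" (len 5), cursors c1@4 c2@5, authorship .....
After op 2 (move_left): buffer="olqxg" (len 5), cursors c1@3 c2@4, authorship .....
After op 3 (add_cursor(0)): buffer="olqxg" (len 5), cursors c3@0 c1@3 c2@4, authorship .....
After op 4 (delete): buffer="olg" (len 3), cursors c3@0 c1@2 c2@2, authorship ...
After op 5 (move_right): buffer="olg" (len 3), cursors c3@1 c1@3 c2@3, authorship ...
After op 6 (move_right): buffer="olg" (len 3), cursors c3@2 c1@3 c2@3, authorship ...
After op 7 (move_right): buffer="olg" (len 3), cursors c1@3 c2@3 c3@3, authorship ...
After op 8 (insert('p')): buffer="olgppp" (len 6), cursors c1@6 c2@6 c3@6, authorship ...123

Answer: olgppp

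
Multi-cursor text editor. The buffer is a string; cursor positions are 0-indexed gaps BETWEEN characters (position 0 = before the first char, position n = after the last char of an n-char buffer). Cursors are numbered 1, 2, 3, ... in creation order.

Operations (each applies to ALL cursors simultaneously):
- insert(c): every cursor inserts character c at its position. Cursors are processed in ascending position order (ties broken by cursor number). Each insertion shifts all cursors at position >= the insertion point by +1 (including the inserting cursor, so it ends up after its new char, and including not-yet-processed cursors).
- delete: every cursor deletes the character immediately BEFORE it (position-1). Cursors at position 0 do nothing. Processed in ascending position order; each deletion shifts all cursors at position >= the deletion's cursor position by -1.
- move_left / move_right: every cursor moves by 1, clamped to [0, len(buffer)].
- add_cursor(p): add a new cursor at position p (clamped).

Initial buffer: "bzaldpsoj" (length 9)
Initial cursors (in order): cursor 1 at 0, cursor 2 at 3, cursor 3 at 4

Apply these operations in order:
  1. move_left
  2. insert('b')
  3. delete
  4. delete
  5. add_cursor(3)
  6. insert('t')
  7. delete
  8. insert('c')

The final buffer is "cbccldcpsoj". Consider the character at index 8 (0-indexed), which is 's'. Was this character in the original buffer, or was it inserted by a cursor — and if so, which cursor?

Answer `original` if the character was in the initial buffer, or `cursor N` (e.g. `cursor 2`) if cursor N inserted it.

Answer: original

Derivation:
After op 1 (move_left): buffer="bzaldpsoj" (len 9), cursors c1@0 c2@2 c3@3, authorship .........
After op 2 (insert('b')): buffer="bbzbabldpsoj" (len 12), cursors c1@1 c2@4 c3@6, authorship 1..2.3......
After op 3 (delete): buffer="bzaldpsoj" (len 9), cursors c1@0 c2@2 c3@3, authorship .........
After op 4 (delete): buffer="bldpsoj" (len 7), cursors c1@0 c2@1 c3@1, authorship .......
After op 5 (add_cursor(3)): buffer="bldpsoj" (len 7), cursors c1@0 c2@1 c3@1 c4@3, authorship .......
After op 6 (insert('t')): buffer="tbttldtpsoj" (len 11), cursors c1@1 c2@4 c3@4 c4@7, authorship 1.23..4....
After op 7 (delete): buffer="bldpsoj" (len 7), cursors c1@0 c2@1 c3@1 c4@3, authorship .......
After op 8 (insert('c')): buffer="cbccldcpsoj" (len 11), cursors c1@1 c2@4 c3@4 c4@7, authorship 1.23..4....
Authorship (.=original, N=cursor N): 1 . 2 3 . . 4 . . . .
Index 8: author = original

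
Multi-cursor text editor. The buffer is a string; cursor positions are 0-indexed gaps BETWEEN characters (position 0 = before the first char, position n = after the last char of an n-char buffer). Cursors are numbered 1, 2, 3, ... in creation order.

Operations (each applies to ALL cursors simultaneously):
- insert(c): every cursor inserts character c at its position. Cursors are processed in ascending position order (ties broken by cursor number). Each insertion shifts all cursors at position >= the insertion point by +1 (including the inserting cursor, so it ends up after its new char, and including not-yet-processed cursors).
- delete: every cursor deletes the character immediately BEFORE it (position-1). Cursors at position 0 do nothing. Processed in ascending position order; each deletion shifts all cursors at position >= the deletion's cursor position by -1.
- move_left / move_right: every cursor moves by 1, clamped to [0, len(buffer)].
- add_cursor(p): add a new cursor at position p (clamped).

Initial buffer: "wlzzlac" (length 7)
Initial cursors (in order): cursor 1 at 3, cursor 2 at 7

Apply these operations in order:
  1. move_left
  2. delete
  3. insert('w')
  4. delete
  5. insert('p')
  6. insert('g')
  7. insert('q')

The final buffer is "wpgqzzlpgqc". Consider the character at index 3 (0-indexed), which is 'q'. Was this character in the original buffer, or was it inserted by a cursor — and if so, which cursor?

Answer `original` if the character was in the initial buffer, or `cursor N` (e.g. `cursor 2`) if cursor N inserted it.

Answer: cursor 1

Derivation:
After op 1 (move_left): buffer="wlzzlac" (len 7), cursors c1@2 c2@6, authorship .......
After op 2 (delete): buffer="wzzlc" (len 5), cursors c1@1 c2@4, authorship .....
After op 3 (insert('w')): buffer="wwzzlwc" (len 7), cursors c1@2 c2@6, authorship .1...2.
After op 4 (delete): buffer="wzzlc" (len 5), cursors c1@1 c2@4, authorship .....
After op 5 (insert('p')): buffer="wpzzlpc" (len 7), cursors c1@2 c2@6, authorship .1...2.
After op 6 (insert('g')): buffer="wpgzzlpgc" (len 9), cursors c1@3 c2@8, authorship .11...22.
After op 7 (insert('q')): buffer="wpgqzzlpgqc" (len 11), cursors c1@4 c2@10, authorship .111...222.
Authorship (.=original, N=cursor N): . 1 1 1 . . . 2 2 2 .
Index 3: author = 1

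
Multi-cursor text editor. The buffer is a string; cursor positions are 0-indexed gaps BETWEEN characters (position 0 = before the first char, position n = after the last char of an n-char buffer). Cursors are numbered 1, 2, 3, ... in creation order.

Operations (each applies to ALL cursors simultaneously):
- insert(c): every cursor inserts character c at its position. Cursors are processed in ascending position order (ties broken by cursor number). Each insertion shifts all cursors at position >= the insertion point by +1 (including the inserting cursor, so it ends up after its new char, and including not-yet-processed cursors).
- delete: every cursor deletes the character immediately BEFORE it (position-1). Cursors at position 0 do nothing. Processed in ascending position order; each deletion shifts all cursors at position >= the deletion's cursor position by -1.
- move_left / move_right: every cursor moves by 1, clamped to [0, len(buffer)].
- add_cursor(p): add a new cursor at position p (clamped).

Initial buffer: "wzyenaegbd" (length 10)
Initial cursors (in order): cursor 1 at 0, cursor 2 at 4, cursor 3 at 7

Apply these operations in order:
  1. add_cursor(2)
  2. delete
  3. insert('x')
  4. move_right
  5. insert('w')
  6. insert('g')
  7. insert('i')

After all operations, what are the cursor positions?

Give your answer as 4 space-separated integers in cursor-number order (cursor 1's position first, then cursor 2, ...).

Answer: 5 15 21 10

Derivation:
After op 1 (add_cursor(2)): buffer="wzyenaegbd" (len 10), cursors c1@0 c4@2 c2@4 c3@7, authorship ..........
After op 2 (delete): buffer="wynagbd" (len 7), cursors c1@0 c4@1 c2@2 c3@4, authorship .......
After op 3 (insert('x')): buffer="xwxyxnaxgbd" (len 11), cursors c1@1 c4@3 c2@5 c3@8, authorship 1.4.2..3...
After op 4 (move_right): buffer="xwxyxnaxgbd" (len 11), cursors c1@2 c4@4 c2@6 c3@9, authorship 1.4.2..3...
After op 5 (insert('w')): buffer="xwwxywxnwaxgwbd" (len 15), cursors c1@3 c4@6 c2@9 c3@13, authorship 1.14.42.2.3.3..
After op 6 (insert('g')): buffer="xwwgxywgxnwgaxgwgbd" (len 19), cursors c1@4 c4@8 c2@12 c3@17, authorship 1.114.442.22.3.33..
After op 7 (insert('i')): buffer="xwwgixywgixnwgiaxgwgibd" (len 23), cursors c1@5 c4@10 c2@15 c3@21, authorship 1.1114.4442.222.3.333..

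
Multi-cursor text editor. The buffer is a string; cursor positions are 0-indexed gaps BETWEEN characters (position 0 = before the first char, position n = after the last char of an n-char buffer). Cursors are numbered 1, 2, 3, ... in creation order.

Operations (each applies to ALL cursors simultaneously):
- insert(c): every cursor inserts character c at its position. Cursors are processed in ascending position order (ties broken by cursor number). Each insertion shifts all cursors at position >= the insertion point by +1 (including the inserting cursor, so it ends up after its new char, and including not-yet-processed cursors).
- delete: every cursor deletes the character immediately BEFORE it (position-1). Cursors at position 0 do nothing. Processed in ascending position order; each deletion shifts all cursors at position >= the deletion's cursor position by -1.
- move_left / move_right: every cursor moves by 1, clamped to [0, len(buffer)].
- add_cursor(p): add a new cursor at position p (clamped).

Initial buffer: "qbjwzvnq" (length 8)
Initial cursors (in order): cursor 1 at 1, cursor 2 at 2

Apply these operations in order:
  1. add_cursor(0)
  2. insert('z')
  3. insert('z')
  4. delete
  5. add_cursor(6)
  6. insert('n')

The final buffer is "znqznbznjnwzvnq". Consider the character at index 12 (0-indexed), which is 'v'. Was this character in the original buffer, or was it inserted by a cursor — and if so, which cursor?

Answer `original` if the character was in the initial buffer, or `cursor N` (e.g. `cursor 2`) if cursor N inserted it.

Answer: original

Derivation:
After op 1 (add_cursor(0)): buffer="qbjwzvnq" (len 8), cursors c3@0 c1@1 c2@2, authorship ........
After op 2 (insert('z')): buffer="zqzbzjwzvnq" (len 11), cursors c3@1 c1@3 c2@5, authorship 3.1.2......
After op 3 (insert('z')): buffer="zzqzzbzzjwzvnq" (len 14), cursors c3@2 c1@5 c2@8, authorship 33.11.22......
After op 4 (delete): buffer="zqzbzjwzvnq" (len 11), cursors c3@1 c1@3 c2@5, authorship 3.1.2......
After op 5 (add_cursor(6)): buffer="zqzbzjwzvnq" (len 11), cursors c3@1 c1@3 c2@5 c4@6, authorship 3.1.2......
After op 6 (insert('n')): buffer="znqznbznjnwzvnq" (len 15), cursors c3@2 c1@5 c2@8 c4@10, authorship 33.11.22.4.....
Authorship (.=original, N=cursor N): 3 3 . 1 1 . 2 2 . 4 . . . . .
Index 12: author = original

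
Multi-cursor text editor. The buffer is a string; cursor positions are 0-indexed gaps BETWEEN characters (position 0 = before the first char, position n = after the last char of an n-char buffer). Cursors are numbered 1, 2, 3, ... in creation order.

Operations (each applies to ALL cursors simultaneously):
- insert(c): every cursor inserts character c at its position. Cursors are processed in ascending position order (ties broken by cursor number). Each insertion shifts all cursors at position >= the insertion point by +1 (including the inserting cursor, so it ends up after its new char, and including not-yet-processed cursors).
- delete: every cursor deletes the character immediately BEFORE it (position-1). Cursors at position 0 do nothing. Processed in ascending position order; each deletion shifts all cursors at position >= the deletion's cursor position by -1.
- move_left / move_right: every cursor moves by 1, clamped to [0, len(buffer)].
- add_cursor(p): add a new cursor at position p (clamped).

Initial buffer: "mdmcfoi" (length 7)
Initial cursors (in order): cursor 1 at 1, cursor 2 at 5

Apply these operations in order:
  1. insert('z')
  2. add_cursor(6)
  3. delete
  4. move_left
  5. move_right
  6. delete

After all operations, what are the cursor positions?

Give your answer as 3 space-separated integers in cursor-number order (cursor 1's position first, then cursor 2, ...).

Answer: 0 1 1

Derivation:
After op 1 (insert('z')): buffer="mzdmcfzoi" (len 9), cursors c1@2 c2@7, authorship .1....2..
After op 2 (add_cursor(6)): buffer="mzdmcfzoi" (len 9), cursors c1@2 c3@6 c2@7, authorship .1....2..
After op 3 (delete): buffer="mdmcoi" (len 6), cursors c1@1 c2@4 c3@4, authorship ......
After op 4 (move_left): buffer="mdmcoi" (len 6), cursors c1@0 c2@3 c3@3, authorship ......
After op 5 (move_right): buffer="mdmcoi" (len 6), cursors c1@1 c2@4 c3@4, authorship ......
After op 6 (delete): buffer="doi" (len 3), cursors c1@0 c2@1 c3@1, authorship ...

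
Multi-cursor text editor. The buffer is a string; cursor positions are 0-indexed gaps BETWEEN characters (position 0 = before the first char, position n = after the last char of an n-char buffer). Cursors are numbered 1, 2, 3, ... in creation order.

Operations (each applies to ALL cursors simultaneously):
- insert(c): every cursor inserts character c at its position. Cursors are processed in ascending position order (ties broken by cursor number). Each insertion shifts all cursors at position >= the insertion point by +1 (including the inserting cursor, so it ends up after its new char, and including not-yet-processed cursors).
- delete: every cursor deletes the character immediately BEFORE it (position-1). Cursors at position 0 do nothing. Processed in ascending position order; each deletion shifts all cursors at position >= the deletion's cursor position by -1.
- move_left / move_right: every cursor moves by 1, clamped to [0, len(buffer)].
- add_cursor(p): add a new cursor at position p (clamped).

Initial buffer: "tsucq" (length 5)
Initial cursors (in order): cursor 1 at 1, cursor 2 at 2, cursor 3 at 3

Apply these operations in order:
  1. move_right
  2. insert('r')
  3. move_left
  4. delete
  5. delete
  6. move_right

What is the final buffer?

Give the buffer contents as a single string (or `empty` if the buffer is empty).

After op 1 (move_right): buffer="tsucq" (len 5), cursors c1@2 c2@3 c3@4, authorship .....
After op 2 (insert('r')): buffer="tsrurcrq" (len 8), cursors c1@3 c2@5 c3@7, authorship ..1.2.3.
After op 3 (move_left): buffer="tsrurcrq" (len 8), cursors c1@2 c2@4 c3@6, authorship ..1.2.3.
After op 4 (delete): buffer="trrrq" (len 5), cursors c1@1 c2@2 c3@3, authorship .123.
After op 5 (delete): buffer="rq" (len 2), cursors c1@0 c2@0 c3@0, authorship 3.
After op 6 (move_right): buffer="rq" (len 2), cursors c1@1 c2@1 c3@1, authorship 3.

Answer: rq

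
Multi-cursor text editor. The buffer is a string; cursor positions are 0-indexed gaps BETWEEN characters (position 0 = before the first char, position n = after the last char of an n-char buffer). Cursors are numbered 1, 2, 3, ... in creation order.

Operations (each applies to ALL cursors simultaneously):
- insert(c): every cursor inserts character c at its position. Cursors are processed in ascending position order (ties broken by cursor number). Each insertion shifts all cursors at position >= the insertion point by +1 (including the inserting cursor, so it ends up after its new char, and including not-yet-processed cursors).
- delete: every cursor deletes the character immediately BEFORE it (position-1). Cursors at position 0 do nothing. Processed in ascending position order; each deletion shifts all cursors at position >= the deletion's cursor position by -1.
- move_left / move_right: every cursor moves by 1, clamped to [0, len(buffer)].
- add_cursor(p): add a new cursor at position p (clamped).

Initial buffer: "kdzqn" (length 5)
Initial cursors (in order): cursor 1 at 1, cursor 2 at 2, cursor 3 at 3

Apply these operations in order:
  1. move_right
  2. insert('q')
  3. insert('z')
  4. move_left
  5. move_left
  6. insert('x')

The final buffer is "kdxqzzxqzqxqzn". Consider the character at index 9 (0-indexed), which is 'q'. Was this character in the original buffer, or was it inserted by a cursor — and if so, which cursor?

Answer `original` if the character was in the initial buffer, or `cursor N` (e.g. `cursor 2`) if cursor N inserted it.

After op 1 (move_right): buffer="kdzqn" (len 5), cursors c1@2 c2@3 c3@4, authorship .....
After op 2 (insert('q')): buffer="kdqzqqqn" (len 8), cursors c1@3 c2@5 c3@7, authorship ..1.2.3.
After op 3 (insert('z')): buffer="kdqzzqzqqzn" (len 11), cursors c1@4 c2@7 c3@10, authorship ..11.22.33.
After op 4 (move_left): buffer="kdqzzqzqqzn" (len 11), cursors c1@3 c2@6 c3@9, authorship ..11.22.33.
After op 5 (move_left): buffer="kdqzzqzqqzn" (len 11), cursors c1@2 c2@5 c3@8, authorship ..11.22.33.
After op 6 (insert('x')): buffer="kdxqzzxqzqxqzn" (len 14), cursors c1@3 c2@7 c3@11, authorship ..111.222.333.
Authorship (.=original, N=cursor N): . . 1 1 1 . 2 2 2 . 3 3 3 .
Index 9: author = original

Answer: original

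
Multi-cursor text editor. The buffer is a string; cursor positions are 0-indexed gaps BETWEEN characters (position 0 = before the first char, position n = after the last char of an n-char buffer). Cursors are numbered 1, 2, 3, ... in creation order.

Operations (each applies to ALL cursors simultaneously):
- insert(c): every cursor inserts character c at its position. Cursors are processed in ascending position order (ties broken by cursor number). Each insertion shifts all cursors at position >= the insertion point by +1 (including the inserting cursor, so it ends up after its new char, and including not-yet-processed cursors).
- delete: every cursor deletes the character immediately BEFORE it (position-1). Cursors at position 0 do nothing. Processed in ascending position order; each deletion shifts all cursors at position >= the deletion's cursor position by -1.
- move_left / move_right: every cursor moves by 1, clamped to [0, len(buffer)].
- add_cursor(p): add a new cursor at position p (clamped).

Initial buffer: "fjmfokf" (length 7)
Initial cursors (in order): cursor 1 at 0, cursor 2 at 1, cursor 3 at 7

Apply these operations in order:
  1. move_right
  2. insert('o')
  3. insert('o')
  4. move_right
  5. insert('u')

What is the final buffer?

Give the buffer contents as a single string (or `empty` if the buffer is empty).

After op 1 (move_right): buffer="fjmfokf" (len 7), cursors c1@1 c2@2 c3@7, authorship .......
After op 2 (insert('o')): buffer="fojomfokfo" (len 10), cursors c1@2 c2@4 c3@10, authorship .1.2.....3
After op 3 (insert('o')): buffer="foojoomfokfoo" (len 13), cursors c1@3 c2@6 c3@13, authorship .11.22.....33
After op 4 (move_right): buffer="foojoomfokfoo" (len 13), cursors c1@4 c2@7 c3@13, authorship .11.22.....33
After op 5 (insert('u')): buffer="foojuoomufokfoou" (len 16), cursors c1@5 c2@9 c3@16, authorship .11.122.2....333

Answer: foojuoomufokfoou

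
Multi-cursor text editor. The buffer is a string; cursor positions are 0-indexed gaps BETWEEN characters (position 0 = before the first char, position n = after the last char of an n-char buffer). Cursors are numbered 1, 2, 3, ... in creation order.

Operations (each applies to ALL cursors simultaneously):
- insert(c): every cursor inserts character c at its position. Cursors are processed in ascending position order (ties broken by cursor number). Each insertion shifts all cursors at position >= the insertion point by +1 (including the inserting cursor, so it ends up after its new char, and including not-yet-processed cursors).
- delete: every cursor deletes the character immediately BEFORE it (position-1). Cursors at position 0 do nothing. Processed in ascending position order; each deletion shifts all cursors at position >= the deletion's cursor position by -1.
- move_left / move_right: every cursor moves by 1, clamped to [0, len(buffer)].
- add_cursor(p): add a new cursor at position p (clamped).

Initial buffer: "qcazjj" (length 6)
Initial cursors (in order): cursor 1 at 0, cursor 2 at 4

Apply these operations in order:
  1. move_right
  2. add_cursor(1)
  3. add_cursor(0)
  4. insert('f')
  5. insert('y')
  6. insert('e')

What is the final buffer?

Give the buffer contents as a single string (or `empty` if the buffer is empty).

After op 1 (move_right): buffer="qcazjj" (len 6), cursors c1@1 c2@5, authorship ......
After op 2 (add_cursor(1)): buffer="qcazjj" (len 6), cursors c1@1 c3@1 c2@5, authorship ......
After op 3 (add_cursor(0)): buffer="qcazjj" (len 6), cursors c4@0 c1@1 c3@1 c2@5, authorship ......
After op 4 (insert('f')): buffer="fqffcazjfj" (len 10), cursors c4@1 c1@4 c3@4 c2@9, authorship 4.13....2.
After op 5 (insert('y')): buffer="fyqffyycazjfyj" (len 14), cursors c4@2 c1@7 c3@7 c2@13, authorship 44.1313....22.
After op 6 (insert('e')): buffer="fyeqffyyeecazjfyej" (len 18), cursors c4@3 c1@10 c3@10 c2@17, authorship 444.131313....222.

Answer: fyeqffyyeecazjfyej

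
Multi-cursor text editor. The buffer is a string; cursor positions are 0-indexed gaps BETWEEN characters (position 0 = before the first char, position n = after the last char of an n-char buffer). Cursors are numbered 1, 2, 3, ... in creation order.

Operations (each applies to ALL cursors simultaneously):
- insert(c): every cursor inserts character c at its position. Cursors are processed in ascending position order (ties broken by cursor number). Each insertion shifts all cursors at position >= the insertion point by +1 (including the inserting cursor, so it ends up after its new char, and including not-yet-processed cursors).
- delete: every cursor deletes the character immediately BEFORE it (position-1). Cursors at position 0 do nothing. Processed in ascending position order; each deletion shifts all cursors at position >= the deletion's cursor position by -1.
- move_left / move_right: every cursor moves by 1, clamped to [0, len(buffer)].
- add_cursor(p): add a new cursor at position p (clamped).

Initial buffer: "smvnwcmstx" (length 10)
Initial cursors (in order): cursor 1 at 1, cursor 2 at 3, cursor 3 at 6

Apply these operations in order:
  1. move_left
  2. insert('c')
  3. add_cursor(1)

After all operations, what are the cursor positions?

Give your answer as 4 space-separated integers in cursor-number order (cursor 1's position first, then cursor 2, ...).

After op 1 (move_left): buffer="smvnwcmstx" (len 10), cursors c1@0 c2@2 c3@5, authorship ..........
After op 2 (insert('c')): buffer="csmcvnwccmstx" (len 13), cursors c1@1 c2@4 c3@8, authorship 1..2...3.....
After op 3 (add_cursor(1)): buffer="csmcvnwccmstx" (len 13), cursors c1@1 c4@1 c2@4 c3@8, authorship 1..2...3.....

Answer: 1 4 8 1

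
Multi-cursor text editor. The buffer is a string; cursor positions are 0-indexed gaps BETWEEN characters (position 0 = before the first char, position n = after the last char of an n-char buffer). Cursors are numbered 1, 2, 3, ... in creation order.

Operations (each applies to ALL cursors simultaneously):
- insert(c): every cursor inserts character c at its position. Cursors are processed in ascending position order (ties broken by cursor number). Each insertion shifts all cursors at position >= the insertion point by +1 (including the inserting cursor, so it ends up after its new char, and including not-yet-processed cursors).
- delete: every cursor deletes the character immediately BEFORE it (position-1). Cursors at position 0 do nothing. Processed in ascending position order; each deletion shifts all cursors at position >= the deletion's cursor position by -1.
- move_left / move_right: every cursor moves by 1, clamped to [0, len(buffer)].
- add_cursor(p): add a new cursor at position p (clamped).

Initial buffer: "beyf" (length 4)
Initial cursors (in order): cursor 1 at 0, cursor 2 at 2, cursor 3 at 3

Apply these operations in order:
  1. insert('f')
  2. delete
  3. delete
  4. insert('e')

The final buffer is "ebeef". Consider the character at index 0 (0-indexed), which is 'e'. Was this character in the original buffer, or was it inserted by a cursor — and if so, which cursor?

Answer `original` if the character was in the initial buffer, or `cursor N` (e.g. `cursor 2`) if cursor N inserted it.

After op 1 (insert('f')): buffer="fbefyff" (len 7), cursors c1@1 c2@4 c3@6, authorship 1..2.3.
After op 2 (delete): buffer="beyf" (len 4), cursors c1@0 c2@2 c3@3, authorship ....
After op 3 (delete): buffer="bf" (len 2), cursors c1@0 c2@1 c3@1, authorship ..
After op 4 (insert('e')): buffer="ebeef" (len 5), cursors c1@1 c2@4 c3@4, authorship 1.23.
Authorship (.=original, N=cursor N): 1 . 2 3 .
Index 0: author = 1

Answer: cursor 1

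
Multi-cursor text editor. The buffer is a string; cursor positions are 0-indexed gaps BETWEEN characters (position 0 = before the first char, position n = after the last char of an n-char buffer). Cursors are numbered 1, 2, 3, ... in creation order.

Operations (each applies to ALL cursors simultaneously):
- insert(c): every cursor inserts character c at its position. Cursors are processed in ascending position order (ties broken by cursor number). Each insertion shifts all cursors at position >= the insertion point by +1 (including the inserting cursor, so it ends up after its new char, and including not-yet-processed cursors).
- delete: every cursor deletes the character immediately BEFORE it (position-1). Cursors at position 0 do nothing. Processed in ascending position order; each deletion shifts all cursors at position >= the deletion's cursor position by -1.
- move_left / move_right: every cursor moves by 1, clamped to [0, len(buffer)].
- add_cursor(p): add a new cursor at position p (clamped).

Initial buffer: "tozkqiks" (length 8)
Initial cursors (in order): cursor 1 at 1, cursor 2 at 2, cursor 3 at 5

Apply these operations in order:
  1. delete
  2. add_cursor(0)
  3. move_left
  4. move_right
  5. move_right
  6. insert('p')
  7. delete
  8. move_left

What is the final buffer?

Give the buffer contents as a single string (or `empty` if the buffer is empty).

Answer: zkiks

Derivation:
After op 1 (delete): buffer="zkiks" (len 5), cursors c1@0 c2@0 c3@2, authorship .....
After op 2 (add_cursor(0)): buffer="zkiks" (len 5), cursors c1@0 c2@0 c4@0 c3@2, authorship .....
After op 3 (move_left): buffer="zkiks" (len 5), cursors c1@0 c2@0 c4@0 c3@1, authorship .....
After op 4 (move_right): buffer="zkiks" (len 5), cursors c1@1 c2@1 c4@1 c3@2, authorship .....
After op 5 (move_right): buffer="zkiks" (len 5), cursors c1@2 c2@2 c4@2 c3@3, authorship .....
After op 6 (insert('p')): buffer="zkpppipks" (len 9), cursors c1@5 c2@5 c4@5 c3@7, authorship ..124.3..
After op 7 (delete): buffer="zkiks" (len 5), cursors c1@2 c2@2 c4@2 c3@3, authorship .....
After op 8 (move_left): buffer="zkiks" (len 5), cursors c1@1 c2@1 c4@1 c3@2, authorship .....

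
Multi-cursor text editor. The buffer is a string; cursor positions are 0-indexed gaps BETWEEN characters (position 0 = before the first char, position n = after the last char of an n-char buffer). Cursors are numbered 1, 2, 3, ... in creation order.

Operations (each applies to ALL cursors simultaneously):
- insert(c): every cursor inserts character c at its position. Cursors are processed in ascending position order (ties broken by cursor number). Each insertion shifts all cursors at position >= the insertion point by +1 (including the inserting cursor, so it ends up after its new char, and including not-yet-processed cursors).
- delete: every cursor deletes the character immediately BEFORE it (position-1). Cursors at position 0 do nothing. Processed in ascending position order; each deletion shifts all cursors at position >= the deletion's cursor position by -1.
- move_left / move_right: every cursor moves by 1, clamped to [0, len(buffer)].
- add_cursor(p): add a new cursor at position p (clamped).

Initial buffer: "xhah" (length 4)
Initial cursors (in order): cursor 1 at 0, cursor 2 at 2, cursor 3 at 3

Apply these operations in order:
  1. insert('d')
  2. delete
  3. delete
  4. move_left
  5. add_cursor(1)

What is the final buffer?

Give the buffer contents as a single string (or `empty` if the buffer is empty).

After op 1 (insert('d')): buffer="dxhdadh" (len 7), cursors c1@1 c2@4 c3@6, authorship 1..2.3.
After op 2 (delete): buffer="xhah" (len 4), cursors c1@0 c2@2 c3@3, authorship ....
After op 3 (delete): buffer="xh" (len 2), cursors c1@0 c2@1 c3@1, authorship ..
After op 4 (move_left): buffer="xh" (len 2), cursors c1@0 c2@0 c3@0, authorship ..
After op 5 (add_cursor(1)): buffer="xh" (len 2), cursors c1@0 c2@0 c3@0 c4@1, authorship ..

Answer: xh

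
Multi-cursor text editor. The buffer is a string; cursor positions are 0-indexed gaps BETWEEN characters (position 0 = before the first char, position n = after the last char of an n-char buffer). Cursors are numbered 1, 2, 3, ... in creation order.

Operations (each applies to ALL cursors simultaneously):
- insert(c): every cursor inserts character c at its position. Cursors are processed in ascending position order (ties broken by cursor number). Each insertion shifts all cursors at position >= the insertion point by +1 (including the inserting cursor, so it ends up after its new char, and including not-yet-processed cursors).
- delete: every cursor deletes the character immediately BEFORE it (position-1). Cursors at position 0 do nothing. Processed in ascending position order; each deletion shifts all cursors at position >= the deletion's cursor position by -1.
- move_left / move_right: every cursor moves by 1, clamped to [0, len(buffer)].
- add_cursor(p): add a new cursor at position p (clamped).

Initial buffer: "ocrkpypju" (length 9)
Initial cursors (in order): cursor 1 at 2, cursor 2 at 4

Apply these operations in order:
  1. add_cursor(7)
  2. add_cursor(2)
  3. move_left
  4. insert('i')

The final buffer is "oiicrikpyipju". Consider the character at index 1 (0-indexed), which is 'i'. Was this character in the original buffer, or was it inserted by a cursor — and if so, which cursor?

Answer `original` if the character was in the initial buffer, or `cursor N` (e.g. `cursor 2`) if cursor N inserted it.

Answer: cursor 1

Derivation:
After op 1 (add_cursor(7)): buffer="ocrkpypju" (len 9), cursors c1@2 c2@4 c3@7, authorship .........
After op 2 (add_cursor(2)): buffer="ocrkpypju" (len 9), cursors c1@2 c4@2 c2@4 c3@7, authorship .........
After op 3 (move_left): buffer="ocrkpypju" (len 9), cursors c1@1 c4@1 c2@3 c3@6, authorship .........
After op 4 (insert('i')): buffer="oiicrikpyipju" (len 13), cursors c1@3 c4@3 c2@6 c3@10, authorship .14..2...3...
Authorship (.=original, N=cursor N): . 1 4 . . 2 . . . 3 . . .
Index 1: author = 1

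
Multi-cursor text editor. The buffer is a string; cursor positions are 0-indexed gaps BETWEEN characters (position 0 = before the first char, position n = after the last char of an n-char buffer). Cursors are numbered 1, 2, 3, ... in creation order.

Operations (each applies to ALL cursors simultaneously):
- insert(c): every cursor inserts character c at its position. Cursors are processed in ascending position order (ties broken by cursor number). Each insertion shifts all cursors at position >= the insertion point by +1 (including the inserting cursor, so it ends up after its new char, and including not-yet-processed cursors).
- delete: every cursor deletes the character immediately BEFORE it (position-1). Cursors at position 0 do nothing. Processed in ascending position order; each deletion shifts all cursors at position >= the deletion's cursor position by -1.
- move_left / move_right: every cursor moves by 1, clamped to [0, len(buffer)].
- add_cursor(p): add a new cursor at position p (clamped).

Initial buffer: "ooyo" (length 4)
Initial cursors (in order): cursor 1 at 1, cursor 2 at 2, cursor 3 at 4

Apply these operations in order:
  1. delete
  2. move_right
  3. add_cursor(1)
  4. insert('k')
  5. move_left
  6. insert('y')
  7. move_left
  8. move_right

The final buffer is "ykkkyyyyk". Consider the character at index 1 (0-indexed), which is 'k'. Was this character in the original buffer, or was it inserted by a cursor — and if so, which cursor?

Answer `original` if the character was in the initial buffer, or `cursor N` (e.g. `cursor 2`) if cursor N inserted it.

Answer: cursor 1

Derivation:
After op 1 (delete): buffer="y" (len 1), cursors c1@0 c2@0 c3@1, authorship .
After op 2 (move_right): buffer="y" (len 1), cursors c1@1 c2@1 c3@1, authorship .
After op 3 (add_cursor(1)): buffer="y" (len 1), cursors c1@1 c2@1 c3@1 c4@1, authorship .
After op 4 (insert('k')): buffer="ykkkk" (len 5), cursors c1@5 c2@5 c3@5 c4@5, authorship .1234
After op 5 (move_left): buffer="ykkkk" (len 5), cursors c1@4 c2@4 c3@4 c4@4, authorship .1234
After op 6 (insert('y')): buffer="ykkkyyyyk" (len 9), cursors c1@8 c2@8 c3@8 c4@8, authorship .12312344
After op 7 (move_left): buffer="ykkkyyyyk" (len 9), cursors c1@7 c2@7 c3@7 c4@7, authorship .12312344
After op 8 (move_right): buffer="ykkkyyyyk" (len 9), cursors c1@8 c2@8 c3@8 c4@8, authorship .12312344
Authorship (.=original, N=cursor N): . 1 2 3 1 2 3 4 4
Index 1: author = 1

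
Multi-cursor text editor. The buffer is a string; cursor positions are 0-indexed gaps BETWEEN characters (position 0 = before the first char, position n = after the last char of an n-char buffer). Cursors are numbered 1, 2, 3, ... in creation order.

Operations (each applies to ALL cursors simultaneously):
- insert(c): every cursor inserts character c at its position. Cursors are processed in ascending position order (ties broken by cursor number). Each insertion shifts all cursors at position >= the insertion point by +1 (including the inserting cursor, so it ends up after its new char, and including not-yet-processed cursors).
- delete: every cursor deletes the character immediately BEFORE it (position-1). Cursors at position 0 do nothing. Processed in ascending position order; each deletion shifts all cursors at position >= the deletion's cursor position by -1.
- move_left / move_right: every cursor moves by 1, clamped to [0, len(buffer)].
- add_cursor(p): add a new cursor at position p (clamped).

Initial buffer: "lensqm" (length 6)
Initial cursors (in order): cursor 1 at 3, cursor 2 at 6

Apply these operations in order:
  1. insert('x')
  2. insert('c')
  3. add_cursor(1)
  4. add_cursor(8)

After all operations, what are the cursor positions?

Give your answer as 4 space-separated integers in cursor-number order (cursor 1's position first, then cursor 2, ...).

Answer: 5 10 1 8

Derivation:
After op 1 (insert('x')): buffer="lenxsqmx" (len 8), cursors c1@4 c2@8, authorship ...1...2
After op 2 (insert('c')): buffer="lenxcsqmxc" (len 10), cursors c1@5 c2@10, authorship ...11...22
After op 3 (add_cursor(1)): buffer="lenxcsqmxc" (len 10), cursors c3@1 c1@5 c2@10, authorship ...11...22
After op 4 (add_cursor(8)): buffer="lenxcsqmxc" (len 10), cursors c3@1 c1@5 c4@8 c2@10, authorship ...11...22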